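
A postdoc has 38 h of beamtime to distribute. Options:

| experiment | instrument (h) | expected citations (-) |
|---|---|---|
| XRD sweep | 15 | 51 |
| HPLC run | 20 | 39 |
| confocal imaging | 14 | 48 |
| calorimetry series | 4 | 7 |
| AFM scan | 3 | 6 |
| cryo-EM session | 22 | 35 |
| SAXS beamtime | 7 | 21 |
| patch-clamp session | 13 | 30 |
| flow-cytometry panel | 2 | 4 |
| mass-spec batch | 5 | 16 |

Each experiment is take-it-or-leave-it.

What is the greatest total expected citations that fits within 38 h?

124

Filling by ratio: XRD sweep + confocal imaging + AFM scan + mass-spec batch for 121, with 1 h left unused.
Dropping AFM scan and mass-spec batch frees 8 h; slotting in SAXS beamtime + flow-cytometry panel (9 h) lifts the total to 124 at 38 h.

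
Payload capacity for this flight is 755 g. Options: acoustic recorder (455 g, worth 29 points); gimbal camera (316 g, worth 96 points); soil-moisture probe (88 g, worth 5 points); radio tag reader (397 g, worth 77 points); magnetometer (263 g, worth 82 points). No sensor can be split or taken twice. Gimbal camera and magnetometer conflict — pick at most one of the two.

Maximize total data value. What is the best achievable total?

173

Taking gimbal camera + radio tag reader: 713 g used, 173 in data value.
Next best is soil-moisture probe + radio tag reader + magnetometer at 164 (748 g) — short by 9.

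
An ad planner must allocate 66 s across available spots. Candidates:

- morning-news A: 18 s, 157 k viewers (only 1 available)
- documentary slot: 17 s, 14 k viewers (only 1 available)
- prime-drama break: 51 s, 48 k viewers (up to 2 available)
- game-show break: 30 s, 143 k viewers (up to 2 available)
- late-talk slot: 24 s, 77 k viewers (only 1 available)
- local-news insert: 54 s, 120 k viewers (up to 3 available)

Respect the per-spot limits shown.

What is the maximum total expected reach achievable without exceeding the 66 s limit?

314

Best packing: morning-news A + documentary slot + game-show break — 65 s, 314 total.
Every other selection either busts 66 s or exceeds an availability limit or fails to beat 314.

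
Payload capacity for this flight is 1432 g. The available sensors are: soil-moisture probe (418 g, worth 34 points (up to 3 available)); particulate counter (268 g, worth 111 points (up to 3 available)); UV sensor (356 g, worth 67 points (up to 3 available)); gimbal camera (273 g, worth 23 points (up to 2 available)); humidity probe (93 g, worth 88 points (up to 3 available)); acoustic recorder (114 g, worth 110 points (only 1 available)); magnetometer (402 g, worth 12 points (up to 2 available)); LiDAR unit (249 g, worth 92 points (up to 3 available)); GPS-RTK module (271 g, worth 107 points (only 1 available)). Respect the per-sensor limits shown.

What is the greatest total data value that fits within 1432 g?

Greedy by ratio would take 3×particulate counter + 3×humidity probe + acoustic recorder: 1197 g used, total 707.
Replace particulate counter with 2×LiDAR unit: the trade gains 73 net, giving 780 at 1427 g.
That's the maximum — no swap from here does better than 780.

780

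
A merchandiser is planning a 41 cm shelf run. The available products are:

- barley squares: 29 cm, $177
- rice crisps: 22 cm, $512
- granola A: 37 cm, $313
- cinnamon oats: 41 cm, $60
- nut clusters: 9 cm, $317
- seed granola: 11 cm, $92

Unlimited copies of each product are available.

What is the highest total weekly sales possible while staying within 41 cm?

1268

Ranking by ratio (weekly sales/cm): nut clusters 35.22, rice crisps 23.27, granola A 8.46, seed granola 8.36.
The ratio ordering already packs tightly: 4×nut clusters, 36 cm, 1268.
The spare 5 cm is too small for any remaining product, and no exchange beats 1268.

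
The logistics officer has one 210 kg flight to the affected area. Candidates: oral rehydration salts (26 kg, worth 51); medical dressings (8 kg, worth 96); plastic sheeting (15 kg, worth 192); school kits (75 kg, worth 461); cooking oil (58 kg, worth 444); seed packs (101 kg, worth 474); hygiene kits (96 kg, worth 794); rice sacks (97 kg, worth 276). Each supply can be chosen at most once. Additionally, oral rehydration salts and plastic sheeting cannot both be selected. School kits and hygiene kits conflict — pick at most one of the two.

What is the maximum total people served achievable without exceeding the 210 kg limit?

1526

Taking medical dressings + plastic sheeting + cooking oil + hygiene kits: 177 kg used, 1526 in people served.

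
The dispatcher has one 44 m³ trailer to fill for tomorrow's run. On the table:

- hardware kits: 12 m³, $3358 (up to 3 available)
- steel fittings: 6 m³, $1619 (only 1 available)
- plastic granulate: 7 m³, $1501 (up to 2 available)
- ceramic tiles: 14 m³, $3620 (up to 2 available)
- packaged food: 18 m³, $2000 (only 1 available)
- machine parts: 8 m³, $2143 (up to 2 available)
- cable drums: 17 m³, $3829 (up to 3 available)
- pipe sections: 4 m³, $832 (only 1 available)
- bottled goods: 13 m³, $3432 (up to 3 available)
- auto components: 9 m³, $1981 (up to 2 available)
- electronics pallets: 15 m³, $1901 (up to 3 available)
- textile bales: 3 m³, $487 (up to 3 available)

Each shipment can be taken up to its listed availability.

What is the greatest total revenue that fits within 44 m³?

12217

The ratio heuristic lands on 3×hardware kits + steel fittings (11693) but leaves 2 m³ idle.
Dropping steel fittings frees 6 m³; slotting in machine parts (8 m³) lifts the total to 12217 at 44 m³.
No other feasible combination exceeds 12217.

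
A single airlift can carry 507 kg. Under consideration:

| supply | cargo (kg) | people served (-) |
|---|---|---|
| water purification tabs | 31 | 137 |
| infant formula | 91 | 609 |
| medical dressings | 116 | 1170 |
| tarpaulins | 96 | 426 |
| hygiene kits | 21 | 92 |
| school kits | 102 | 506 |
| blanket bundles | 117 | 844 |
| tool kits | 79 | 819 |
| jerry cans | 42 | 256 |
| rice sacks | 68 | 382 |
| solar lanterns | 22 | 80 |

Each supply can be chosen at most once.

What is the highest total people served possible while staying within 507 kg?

3961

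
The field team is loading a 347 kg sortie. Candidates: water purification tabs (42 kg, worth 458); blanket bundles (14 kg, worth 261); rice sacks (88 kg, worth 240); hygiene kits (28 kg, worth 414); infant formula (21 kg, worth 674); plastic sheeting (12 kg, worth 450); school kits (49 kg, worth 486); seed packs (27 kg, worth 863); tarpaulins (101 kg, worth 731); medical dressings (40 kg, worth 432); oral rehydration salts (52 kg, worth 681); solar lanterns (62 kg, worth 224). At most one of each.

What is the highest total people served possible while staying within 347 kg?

Ranking by ratio (people served/kg): plastic sheeting 37.50, infant formula 32.10, seed packs 31.96, blanket bundles 18.64.
A density-first pass picks water purification tabs + blanket bundles + hygiene kits + infant formula + plastic sheeting + school kits + seed packs + medical dressings + oral rehydration salts + solar lanterns — 4943 at 347 kg.
The 102 kg tied up in medical dressings and solar lanterns is better spent on tarpaulins — total rises to 5018 (346 kg).
Every other selection either busts 347 kg or fails to beat 5018.

5018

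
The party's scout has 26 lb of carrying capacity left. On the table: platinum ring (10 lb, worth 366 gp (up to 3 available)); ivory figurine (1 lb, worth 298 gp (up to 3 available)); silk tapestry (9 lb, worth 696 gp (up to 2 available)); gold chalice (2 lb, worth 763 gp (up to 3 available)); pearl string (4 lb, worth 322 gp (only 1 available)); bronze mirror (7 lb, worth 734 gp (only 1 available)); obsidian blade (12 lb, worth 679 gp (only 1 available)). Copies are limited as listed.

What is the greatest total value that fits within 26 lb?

4613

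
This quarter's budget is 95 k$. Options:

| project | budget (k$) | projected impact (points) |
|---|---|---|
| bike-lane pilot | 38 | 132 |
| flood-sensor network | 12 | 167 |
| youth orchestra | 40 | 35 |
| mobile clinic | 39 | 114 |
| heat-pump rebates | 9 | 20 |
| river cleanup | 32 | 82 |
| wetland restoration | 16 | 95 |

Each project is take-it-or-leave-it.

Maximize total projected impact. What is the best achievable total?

Taking bike-lane pilot + flood-sensor network + heat-pump rebates + wetland restoration: 75 k$ used, 414 in projected impact.
Runner-up bike-lane pilot + flood-sensor network + mobile clinic tops out at 413.

414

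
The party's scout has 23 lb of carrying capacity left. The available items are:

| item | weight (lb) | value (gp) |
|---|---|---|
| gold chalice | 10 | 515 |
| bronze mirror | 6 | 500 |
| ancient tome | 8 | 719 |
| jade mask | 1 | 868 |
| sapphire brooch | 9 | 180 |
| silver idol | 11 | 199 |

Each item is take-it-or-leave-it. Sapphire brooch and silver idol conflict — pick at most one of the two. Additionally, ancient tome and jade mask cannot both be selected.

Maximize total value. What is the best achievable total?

Ranking by ratio (value/lb): jade mask 868.00, ancient tome 89.88, bronze mirror 83.33, gold chalice 51.50.
Taking gold chalice + bronze mirror + jade mask: 17 lb used, 1883 in value.
The closest alternative, gold chalice + jade mask + silver idol, reaches only 1582.

1883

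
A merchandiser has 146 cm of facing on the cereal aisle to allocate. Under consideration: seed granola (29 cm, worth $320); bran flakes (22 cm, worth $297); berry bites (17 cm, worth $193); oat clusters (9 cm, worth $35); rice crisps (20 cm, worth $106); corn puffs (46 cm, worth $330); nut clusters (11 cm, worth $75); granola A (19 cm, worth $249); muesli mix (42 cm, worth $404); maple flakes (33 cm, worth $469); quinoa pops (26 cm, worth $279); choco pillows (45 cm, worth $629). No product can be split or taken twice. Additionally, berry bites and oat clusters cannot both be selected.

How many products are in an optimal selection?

5

The maximum weekly sales within 146 cm is 1923.
One optimal bundle: bran flakes + granola A + maple flakes + quinoa pops + choco pillows (145 cm).
Any selection reaching 1923 contains exactly 5 products.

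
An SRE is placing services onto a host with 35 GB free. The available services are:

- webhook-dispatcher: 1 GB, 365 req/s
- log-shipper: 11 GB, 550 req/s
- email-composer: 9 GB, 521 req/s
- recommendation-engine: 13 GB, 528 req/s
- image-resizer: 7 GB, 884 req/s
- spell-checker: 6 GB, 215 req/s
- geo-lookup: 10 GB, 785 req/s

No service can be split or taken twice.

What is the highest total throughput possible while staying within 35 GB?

2799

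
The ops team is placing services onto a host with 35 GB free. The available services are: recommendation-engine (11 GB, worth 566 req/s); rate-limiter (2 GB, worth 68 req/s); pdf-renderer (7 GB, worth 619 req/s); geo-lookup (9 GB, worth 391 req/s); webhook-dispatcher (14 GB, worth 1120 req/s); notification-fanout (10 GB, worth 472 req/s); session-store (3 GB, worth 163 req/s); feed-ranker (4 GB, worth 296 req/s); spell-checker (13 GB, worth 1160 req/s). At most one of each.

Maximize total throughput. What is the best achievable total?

2899

Density check — spell-checker 89.23, pdf-renderer 88.43, webhook-dispatcher 80.00 are the best per GB.
Best packing: pdf-renderer + webhook-dispatcher + spell-checker — 34 GB, 2899 total.
The closest alternative, webhook-dispatcher + session-store + feed-ranker + spell-checker, reaches only 2739.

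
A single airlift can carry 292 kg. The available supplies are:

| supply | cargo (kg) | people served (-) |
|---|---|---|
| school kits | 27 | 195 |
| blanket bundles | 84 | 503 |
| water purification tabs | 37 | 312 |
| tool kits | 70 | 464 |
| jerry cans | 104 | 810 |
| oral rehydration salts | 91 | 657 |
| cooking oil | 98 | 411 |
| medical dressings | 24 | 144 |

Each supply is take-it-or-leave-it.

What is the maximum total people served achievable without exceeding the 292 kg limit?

Density check — water purification tabs 8.43, jerry cans 7.79, school kits 7.22, oral rehydration salts 7.22 are the best per kg.
The ratio heuristic lands on school kits + water purification tabs + jerry cans + oral rehydration salts + medical dressings (2118) but leaves 9 kg idle.
Replace water purification tabs and medical dressings with tool kits: the trade gains 8 net, giving 2126 at 292 kg.
Next best is school kits + water purification tabs + jerry cans + oral rehydration salts + medical dressings at 2118 (283 kg) — short by 8.

2126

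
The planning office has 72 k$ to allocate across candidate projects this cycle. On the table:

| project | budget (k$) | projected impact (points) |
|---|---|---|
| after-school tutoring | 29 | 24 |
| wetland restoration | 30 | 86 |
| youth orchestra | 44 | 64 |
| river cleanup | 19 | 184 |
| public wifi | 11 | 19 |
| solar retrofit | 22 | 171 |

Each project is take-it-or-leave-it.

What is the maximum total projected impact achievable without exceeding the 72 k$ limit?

441

Taking wetland restoration + river cleanup + solar retrofit: 71 k$ used, 441 in projected impact.
The closest alternative, after-school tutoring + river cleanup + solar retrofit, reaches only 379.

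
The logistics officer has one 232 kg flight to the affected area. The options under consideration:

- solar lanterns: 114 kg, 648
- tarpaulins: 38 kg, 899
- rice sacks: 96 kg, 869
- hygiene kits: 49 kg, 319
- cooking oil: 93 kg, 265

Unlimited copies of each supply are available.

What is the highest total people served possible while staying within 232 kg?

Taking 6×tarpaulins: 228 kg used, 5394 in people served.
The spare 4 kg is too small for any remaining supply, and no exchange beats 5394.

5394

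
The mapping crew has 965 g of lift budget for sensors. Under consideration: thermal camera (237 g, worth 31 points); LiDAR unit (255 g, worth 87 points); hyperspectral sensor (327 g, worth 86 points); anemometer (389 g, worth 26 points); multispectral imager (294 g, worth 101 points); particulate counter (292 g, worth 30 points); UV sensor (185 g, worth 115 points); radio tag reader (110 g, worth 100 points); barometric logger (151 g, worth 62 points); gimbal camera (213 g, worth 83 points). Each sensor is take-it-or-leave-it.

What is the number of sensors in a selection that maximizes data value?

Optimal total is 461.
One optimal bundle: multispectral imager + UV sensor + radio tag reader + barometric logger + gimbal camera (953 g).
Any selection reaching 461 contains exactly 5 sensors.

5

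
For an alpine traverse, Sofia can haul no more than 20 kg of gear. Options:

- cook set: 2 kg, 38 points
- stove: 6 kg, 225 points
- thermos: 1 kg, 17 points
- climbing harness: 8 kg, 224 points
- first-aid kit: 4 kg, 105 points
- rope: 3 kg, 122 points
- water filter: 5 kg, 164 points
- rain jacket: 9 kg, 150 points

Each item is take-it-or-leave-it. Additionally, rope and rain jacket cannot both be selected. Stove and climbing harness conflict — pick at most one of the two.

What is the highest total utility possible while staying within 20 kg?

The ratio ordering already packs tightly: cook set + stove + first-aid kit + rope + water filter, 20 kg, 654.

654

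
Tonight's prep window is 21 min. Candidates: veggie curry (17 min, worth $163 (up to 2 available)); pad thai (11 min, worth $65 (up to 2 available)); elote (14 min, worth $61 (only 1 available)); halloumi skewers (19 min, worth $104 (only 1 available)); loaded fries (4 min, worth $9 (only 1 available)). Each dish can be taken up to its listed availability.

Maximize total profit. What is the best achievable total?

172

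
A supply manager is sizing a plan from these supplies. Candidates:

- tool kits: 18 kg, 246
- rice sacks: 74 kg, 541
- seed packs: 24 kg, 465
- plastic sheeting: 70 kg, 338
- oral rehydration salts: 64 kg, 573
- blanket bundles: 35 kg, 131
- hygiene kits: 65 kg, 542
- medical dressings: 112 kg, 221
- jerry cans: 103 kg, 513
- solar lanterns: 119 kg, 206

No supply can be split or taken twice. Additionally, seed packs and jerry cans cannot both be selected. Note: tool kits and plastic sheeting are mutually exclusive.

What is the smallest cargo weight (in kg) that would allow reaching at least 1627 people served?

Look for the lowest-cargo combination reaching 1627.
tool kits + seed packs + oral rehydration salts + hygiene kits reaches 1826 using 171 kg.
Below 171 kg the best achievable stays under 1627.

171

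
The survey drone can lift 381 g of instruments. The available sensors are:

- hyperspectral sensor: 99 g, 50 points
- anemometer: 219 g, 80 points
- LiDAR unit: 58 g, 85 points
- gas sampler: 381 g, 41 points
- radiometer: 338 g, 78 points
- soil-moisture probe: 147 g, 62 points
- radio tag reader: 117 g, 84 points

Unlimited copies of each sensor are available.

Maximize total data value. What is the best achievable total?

510

Taking 6×LiDAR unit: 348 g used, 510 in data value.
No other feasible combination exceeds 510.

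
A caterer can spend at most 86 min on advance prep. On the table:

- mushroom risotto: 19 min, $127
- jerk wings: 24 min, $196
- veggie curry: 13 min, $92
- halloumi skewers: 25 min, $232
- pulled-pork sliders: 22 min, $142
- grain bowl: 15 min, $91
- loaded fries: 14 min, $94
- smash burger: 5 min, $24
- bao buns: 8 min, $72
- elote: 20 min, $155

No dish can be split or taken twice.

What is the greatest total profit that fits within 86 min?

686

By profit per min: halloumi skewers 9.28, bao buns 9.00, jerk wings 8.17, elote 7.75 lead.
The ratio heuristic lands on jerk wings + halloumi skewers + smash burger + bao buns + elote (679) but leaves 4 min idle.
Dropping smash burger and elote frees 25 min; slotting in veggie curry + loaded fries (27 min) lifts the total to 686 at 84 min.
Every other selection either busts 86 min or fails to beat 686.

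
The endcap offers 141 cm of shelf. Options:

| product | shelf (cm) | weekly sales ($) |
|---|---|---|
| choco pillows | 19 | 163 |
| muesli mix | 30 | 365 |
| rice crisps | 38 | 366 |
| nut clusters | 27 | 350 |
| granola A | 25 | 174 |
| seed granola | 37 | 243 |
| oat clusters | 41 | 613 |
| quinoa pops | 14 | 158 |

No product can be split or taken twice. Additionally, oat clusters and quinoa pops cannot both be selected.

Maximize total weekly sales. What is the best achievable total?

Ranking by ratio (weekly sales/cm): oat clusters 14.95, nut clusters 12.96, muesli mix 12.17.
Muesli mix + rice crisps + nut clusters + oat clusters uses 136 of the 141 cm and totals 1694.
The spare 5 cm is too small for any remaining product, and no feasible exchange beats 1694.

1694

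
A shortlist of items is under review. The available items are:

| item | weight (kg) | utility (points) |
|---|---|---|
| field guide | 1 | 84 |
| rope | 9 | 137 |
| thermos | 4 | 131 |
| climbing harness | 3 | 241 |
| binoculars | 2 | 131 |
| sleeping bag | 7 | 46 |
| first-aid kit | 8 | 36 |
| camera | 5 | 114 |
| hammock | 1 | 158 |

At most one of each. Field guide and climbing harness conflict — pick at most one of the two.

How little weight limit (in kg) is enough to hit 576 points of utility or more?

10

Look for the lowest-weight combination reaching 576.
thermos + climbing harness + binoculars + hammock: 661 utility at 10 kg.
Any bundle with less than 10 kg falls short of 576.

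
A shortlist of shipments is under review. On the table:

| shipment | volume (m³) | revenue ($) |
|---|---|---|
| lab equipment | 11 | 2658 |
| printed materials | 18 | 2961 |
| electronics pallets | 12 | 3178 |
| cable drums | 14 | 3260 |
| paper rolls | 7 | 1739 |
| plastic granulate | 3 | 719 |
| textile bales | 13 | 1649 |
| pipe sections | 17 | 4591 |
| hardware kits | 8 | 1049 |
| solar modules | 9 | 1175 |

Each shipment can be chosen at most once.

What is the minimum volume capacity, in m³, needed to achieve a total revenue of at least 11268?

Need the lightest bundle worth ≥ 11268.
electronics pallets + cable drums + plastic granulate + pipe sections reaches 11748 using 46 m³.
No combination under 46 m³ hits 11268.

46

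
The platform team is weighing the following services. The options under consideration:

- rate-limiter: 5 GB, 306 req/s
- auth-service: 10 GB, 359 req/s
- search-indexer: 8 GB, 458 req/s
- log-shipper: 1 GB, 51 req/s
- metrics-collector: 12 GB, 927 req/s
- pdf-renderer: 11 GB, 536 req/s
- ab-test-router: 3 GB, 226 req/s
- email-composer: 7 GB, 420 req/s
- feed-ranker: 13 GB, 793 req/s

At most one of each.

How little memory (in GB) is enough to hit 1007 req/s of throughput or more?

15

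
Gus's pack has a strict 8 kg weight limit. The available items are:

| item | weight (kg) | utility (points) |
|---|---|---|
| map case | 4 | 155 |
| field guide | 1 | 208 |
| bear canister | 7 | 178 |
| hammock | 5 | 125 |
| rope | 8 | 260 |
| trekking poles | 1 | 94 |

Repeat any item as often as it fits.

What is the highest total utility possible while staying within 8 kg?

1664

Taking 8×field guide: 8 kg used, 1664 in utility.
No other feasible combination exceeds 1664.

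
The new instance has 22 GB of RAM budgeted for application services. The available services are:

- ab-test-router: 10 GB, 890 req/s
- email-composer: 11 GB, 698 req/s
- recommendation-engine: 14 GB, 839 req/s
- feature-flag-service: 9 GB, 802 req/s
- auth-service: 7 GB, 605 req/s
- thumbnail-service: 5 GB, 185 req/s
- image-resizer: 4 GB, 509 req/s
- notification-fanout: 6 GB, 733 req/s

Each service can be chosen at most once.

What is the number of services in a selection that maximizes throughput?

3

Optimal total is 2140.
feature-flag-service + auth-service + notification-fanout hits 2140 at 22 GB.
Every optimal selection uses 3 services.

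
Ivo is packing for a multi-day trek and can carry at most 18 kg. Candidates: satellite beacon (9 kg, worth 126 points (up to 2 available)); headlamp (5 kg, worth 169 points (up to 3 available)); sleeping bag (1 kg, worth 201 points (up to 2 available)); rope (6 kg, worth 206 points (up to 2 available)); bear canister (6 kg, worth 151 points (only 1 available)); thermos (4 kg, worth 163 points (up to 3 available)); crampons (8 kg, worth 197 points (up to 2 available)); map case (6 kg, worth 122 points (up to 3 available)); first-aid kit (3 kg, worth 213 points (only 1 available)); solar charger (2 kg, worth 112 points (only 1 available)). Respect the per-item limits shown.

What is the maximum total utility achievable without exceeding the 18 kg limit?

By utility per kg: sleeping bag 201.00, first-aid kit 71.00, solar charger 56.00 lead.
Filling by ratio: 2×sleeping bag + 2×thermos + first-aid kit + solar charger for 1053, with 3 kg left unused.
Replace solar charger with headlamp: the trade gains 57 net, giving 1110 at 18 kg.
Nothing else within 18 kg beats 1110.

1110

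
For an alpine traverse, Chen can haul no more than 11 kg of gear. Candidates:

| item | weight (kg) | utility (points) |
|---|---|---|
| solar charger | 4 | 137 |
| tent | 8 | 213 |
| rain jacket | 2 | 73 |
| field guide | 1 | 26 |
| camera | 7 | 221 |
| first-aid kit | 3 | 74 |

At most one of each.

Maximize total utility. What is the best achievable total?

Taking the top-ratio items first gives solar charger + rain jacket + field guide + first-aid kit for 310 (10 kg).
Replace rain jacket and field guide and first-aid kit with camera: the trade gains 48 net, giving 358 at 11 kg.
That's the maximum — no swap from here does better than 358.

358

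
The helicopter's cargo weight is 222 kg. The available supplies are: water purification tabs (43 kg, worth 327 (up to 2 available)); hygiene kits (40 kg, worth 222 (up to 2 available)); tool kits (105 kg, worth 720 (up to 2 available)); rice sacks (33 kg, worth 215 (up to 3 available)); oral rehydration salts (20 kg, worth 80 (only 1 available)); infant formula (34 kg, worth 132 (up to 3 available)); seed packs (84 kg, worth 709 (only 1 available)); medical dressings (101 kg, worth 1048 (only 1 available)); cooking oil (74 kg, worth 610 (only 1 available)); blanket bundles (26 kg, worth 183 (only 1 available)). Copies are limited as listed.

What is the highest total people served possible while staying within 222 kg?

By people served per kg: medical dressings 10.38, seed packs 8.44, cooking oil 8.24, water purification tabs 7.60 lead.
Greedy by ratio would take seed packs + medical dressings + blanket bundles: 211 kg used, total 1940.
Replace seed packs and blanket bundles with water purification tabs + cooking oil: the trade gains 45 net, giving 1985 at 218 kg.
Every other selection either busts 222 kg or exceeds an availability limit or fails to beat 1985.

1985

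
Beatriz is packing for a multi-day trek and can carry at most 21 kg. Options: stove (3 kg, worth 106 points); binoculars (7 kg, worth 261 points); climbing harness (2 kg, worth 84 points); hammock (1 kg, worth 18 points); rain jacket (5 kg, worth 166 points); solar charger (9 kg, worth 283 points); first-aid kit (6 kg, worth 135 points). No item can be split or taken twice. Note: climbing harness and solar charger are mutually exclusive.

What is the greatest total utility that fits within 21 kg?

710

Taking the top-ratio items first gives stove + binoculars + climbing harness + hammock + rain jacket for 635 (18 kg).
The 6 kg tied up in stove and climbing harness and hammock is better spent on solar charger — total rises to 710 (21 kg).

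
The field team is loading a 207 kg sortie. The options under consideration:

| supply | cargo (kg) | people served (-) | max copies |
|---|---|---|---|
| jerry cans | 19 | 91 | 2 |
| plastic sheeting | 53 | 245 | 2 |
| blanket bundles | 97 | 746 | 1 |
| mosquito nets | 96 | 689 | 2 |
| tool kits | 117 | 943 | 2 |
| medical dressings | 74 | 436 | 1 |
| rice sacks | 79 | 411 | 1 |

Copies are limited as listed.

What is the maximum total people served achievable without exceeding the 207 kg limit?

The ratio heuristic lands on tool kits + medical dressings (1379) but leaves 16 kg idle.
Replace tool kits and medical dressings with blanket bundles + mosquito nets: the trade gains 56 net, giving 1435 at 193 kg.

1435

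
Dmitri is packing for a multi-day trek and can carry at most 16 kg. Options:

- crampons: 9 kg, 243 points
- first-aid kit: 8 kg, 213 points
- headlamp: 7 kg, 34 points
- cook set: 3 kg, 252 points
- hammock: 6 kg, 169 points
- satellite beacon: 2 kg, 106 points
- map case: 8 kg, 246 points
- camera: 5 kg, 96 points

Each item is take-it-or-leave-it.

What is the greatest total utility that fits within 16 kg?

623

Ranking by ratio (utility/kg): cook set 84.00, satellite beacon 53.00, map case 30.75, hammock 28.17.
A density-first pass picks cook set + satellite beacon + map case — 604 at 13 kg.
The 8 kg tied up in map case is better spent on hammock + camera — total rises to 623 (16 kg).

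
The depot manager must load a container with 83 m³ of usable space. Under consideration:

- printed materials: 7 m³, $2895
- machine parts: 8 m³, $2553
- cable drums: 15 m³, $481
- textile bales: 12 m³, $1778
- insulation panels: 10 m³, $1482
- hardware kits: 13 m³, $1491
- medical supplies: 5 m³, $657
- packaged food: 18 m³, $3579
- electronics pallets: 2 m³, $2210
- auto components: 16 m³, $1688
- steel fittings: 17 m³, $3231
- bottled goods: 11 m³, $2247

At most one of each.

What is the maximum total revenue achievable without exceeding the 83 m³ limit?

Filling by ratio: printed materials + machine parts + insulation panels + medical supplies + packaged food + electronics pallets + steel fittings + bottled goods for 18854, with 5 m³ left unused.
Dropping insulation panels frees 10 m³; slotting in textile bales (12 m³) lifts the total to 19150 at 80 m³.
The spare 3 m³ is too small for any remaining shipment, and no exchange beats 19150.

19150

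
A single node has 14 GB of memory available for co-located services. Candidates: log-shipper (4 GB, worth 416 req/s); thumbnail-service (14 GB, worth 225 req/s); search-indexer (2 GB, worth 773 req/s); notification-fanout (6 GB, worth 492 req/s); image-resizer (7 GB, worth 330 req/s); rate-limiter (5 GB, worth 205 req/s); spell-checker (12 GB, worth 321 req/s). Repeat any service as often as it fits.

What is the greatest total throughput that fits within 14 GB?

Ranking by ratio (throughput/GB): search-indexer 386.50, log-shipper 104.00, notification-fanout 82.00.
Taking 7×search-indexer: 14 GB used, 5411 in throughput.
Nothing else within 14 GB beats 5411.

5411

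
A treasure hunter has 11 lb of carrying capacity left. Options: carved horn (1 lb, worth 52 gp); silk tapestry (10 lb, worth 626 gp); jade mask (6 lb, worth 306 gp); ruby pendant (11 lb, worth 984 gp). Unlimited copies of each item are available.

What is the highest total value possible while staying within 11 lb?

By value per lb: ruby pendant 89.45, silk tapestry 62.60, carved horn 52.00 lead.
Ruby pendant uses 11 of the 11 lb and totals 984.
No other feasible combination exceeds 984.

984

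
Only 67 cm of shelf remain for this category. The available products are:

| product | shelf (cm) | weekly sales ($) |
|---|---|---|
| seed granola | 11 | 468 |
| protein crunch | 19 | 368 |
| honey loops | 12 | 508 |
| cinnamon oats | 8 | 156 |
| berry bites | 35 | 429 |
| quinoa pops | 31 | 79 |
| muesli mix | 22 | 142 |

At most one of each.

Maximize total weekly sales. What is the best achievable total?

1561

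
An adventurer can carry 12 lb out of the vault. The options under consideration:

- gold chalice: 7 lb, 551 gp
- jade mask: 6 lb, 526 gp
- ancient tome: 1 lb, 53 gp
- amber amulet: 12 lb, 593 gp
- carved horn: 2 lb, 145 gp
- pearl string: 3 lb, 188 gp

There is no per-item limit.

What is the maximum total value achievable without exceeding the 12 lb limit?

1052

Taking 2×jade mask: 12 lb used, 1052 in value.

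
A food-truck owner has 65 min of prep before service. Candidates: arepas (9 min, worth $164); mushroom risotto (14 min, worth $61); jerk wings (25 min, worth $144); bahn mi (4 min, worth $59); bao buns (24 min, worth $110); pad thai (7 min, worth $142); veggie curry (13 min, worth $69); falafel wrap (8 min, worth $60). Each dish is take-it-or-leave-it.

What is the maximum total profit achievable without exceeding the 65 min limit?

604

Taking the top-ratio dishes first gives arepas + jerk wings + bahn mi + pad thai + falafel wrap for 569 (53 min).
Replace jerk wings with bao buns + veggie curry: the trade gains 35 net, giving 604 at 65 min.
Nothing else within 65 min beats 604.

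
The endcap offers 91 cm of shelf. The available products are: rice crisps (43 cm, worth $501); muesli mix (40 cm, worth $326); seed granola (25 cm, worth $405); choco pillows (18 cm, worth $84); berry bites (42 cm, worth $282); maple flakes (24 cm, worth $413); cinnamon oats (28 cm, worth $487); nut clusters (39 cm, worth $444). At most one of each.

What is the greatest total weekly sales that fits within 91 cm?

Greedy by ratio would take seed granola + maple flakes + cinnamon oats: 77 cm used, total 1305.
Replace seed granola with nut clusters: the trade gains 39 net, giving 1344 at 91 cm.
That's the maximum — no swap from here does better than 1344.

1344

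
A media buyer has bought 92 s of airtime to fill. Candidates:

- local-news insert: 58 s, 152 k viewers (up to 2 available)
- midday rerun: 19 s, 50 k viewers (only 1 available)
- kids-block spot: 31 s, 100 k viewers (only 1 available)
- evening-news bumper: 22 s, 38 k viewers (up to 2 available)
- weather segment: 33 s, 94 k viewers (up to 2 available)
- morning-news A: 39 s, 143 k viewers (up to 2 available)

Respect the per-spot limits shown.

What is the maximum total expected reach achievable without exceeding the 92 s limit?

293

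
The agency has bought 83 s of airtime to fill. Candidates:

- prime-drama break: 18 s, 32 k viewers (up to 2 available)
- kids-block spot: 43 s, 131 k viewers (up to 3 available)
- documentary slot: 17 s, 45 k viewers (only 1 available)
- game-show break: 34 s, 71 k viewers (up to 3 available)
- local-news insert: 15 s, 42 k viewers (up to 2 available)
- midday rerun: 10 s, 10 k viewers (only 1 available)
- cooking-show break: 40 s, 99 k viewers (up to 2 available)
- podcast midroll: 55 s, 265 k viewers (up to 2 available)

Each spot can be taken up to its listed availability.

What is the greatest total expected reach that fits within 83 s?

320

By expected reach per s: podcast midroll 4.82, kids-block spot 3.05, local-news insert 2.80 lead.
Filling by ratio: local-news insert + midday rerun + podcast midroll for 317, with 3 s left unused.
The 15 s tied up in local-news insert is better spent on documentary slot — total rises to 320 (82 s).
No other feasible combination exceeds 320.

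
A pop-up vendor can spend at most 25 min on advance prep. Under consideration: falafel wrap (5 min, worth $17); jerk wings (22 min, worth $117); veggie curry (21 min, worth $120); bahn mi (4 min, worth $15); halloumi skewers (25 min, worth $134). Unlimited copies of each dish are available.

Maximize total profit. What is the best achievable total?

135

Density check — veggie curry 5.71, halloumi skewers 5.36, jerk wings 5.32, bahn mi 3.75 are the best per min.
The ratio ordering already packs tightly: veggie curry + bahn mi, 25 min, 135.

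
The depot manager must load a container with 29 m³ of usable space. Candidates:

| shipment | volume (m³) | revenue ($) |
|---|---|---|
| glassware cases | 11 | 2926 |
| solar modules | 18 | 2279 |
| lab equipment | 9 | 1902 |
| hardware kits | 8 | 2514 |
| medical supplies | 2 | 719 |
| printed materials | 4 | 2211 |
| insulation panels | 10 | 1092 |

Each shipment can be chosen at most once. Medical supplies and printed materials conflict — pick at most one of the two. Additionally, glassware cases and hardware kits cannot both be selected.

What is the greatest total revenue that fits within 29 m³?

7039

Best packing: glassware cases + lab equipment + printed materials — 24 m³, 7039 total.
Every other selection either busts 29 m³ or breaks a pairing rule or fails to beat 7039.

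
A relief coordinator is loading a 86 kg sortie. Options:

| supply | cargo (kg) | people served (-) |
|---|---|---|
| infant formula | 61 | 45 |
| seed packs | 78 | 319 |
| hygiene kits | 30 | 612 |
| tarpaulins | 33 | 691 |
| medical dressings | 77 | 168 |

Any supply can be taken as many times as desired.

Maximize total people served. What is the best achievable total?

1382

2×tarpaulins uses 66 of the 86 kg and totals 1382.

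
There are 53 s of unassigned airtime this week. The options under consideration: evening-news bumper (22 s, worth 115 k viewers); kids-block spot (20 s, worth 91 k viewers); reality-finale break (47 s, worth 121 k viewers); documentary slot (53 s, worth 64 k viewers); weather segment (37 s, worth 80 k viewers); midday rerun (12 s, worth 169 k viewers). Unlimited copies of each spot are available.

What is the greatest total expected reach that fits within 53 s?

676

The ratio ordering already packs tightly: 4×midday rerun, 48 s, 676.
That's the maximum — no swap from here does better than 676.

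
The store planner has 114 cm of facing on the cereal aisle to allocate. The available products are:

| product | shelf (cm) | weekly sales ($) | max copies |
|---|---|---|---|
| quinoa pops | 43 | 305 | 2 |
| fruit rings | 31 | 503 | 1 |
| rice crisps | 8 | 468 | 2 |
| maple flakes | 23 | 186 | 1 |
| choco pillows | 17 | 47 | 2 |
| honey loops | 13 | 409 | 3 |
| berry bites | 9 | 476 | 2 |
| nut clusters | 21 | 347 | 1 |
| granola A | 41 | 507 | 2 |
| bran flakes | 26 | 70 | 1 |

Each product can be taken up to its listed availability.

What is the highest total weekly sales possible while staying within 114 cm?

3622

Greedy by ratio would take 2×rice crisps + choco pillows + 3×honey loops + 2×berry bites + nut clusters: 111 cm used, total 3509.
The 38 cm tied up in choco pillows and nut clusters is better spent on granola A — total rises to 3622 (114 cm).
Nothing else within 114 cm beats 3622.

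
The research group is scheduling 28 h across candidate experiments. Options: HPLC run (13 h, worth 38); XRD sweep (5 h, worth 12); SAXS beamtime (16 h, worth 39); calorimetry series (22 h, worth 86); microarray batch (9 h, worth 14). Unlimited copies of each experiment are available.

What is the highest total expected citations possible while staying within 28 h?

98

Density check — calorimetry series 3.91, HPLC run 2.92, SAXS beamtime 2.44, XRD sweep 2.40 are the best per h.
XRD sweep + calorimetry series uses 27 of the 28 h and totals 98.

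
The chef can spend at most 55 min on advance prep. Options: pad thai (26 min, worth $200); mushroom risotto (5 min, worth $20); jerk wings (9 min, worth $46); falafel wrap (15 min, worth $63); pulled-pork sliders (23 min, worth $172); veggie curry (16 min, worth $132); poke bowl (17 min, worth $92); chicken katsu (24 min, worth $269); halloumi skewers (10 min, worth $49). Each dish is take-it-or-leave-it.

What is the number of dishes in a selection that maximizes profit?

3

Best achievable profit is 489.
pad thai + mushroom risotto + chicken katsu hits 489 at 55 min.
Any selection reaching 489 contains exactly 3 dishes.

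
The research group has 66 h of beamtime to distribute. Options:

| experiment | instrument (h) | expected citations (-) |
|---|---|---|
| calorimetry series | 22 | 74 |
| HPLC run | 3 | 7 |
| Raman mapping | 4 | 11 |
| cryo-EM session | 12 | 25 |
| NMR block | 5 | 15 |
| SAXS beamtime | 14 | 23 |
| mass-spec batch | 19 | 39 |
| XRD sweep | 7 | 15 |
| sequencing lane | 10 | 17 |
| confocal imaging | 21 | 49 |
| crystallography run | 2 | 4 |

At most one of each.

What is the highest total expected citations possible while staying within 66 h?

178

A density-first pass picks calorimetry series + HPLC run + Raman mapping + NMR block + XRD sweep + confocal imaging + crystallography run — 175 at 64 h.
The 10 h tied up in HPLC run and XRD sweep is better spent on cryo-EM session — total rises to 178 (66 h).
Runner-up calorimetry series + HPLC run + Raman mapping + NMR block + XRD sweep + confocal imaging + crystallography run tops out at 175.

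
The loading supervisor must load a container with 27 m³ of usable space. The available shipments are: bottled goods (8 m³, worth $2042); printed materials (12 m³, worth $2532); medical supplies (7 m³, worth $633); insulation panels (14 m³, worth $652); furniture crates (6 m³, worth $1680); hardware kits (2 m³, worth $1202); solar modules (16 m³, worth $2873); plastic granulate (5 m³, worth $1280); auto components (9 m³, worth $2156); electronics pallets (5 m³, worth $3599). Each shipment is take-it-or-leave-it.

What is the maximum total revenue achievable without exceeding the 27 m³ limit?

9917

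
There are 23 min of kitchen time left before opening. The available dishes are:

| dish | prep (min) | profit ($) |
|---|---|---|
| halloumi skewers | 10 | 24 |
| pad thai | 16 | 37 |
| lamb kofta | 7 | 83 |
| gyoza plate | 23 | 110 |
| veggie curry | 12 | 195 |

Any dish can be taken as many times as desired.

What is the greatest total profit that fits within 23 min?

278

The ratio ordering already packs tightly: lamb kofta + veggie curry, 19 min, 278.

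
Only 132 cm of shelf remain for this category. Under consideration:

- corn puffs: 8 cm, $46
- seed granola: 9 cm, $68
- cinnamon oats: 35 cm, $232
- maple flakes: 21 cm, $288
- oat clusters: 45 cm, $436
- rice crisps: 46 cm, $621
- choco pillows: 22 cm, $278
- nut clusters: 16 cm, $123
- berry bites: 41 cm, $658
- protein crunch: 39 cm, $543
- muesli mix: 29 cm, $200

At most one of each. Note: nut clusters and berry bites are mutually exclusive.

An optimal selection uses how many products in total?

4

Optimal total is 1845.
For example maple flakes + rice crisps + choco pillows + berry bites achieves it, using 130 cm.
All optima have 4 products.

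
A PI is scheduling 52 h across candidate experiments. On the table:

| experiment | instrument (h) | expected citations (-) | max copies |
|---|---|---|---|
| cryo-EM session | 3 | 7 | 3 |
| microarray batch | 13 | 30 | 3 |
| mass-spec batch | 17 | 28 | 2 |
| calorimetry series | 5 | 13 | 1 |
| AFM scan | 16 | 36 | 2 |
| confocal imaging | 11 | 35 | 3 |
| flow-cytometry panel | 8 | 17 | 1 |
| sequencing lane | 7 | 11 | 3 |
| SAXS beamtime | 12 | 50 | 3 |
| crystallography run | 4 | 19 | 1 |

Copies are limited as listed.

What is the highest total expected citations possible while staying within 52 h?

Density check — crystallography run 4.75, SAXS beamtime 4.17, confocal imaging 3.18, calorimetry series 2.60 are the best per h.
Taking confocal imaging + 3×SAXS beamtime + crystallography run: 51 h used, 204 in expected citations.

204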